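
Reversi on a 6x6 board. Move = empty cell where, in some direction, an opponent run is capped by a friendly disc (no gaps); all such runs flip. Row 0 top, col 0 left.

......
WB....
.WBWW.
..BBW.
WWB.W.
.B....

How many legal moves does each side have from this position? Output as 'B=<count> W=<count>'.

Answer: B=9 W=5

Derivation:
-- B to move --
(0,0): no bracket -> illegal
(0,1): no bracket -> illegal
(1,2): no bracket -> illegal
(1,3): flips 1 -> legal
(1,4): flips 1 -> legal
(1,5): flips 1 -> legal
(2,0): flips 1 -> legal
(2,5): flips 2 -> legal
(3,0): no bracket -> illegal
(3,1): flips 2 -> legal
(3,5): flips 1 -> legal
(4,3): no bracket -> illegal
(4,5): no bracket -> illegal
(5,0): flips 1 -> legal
(5,2): no bracket -> illegal
(5,3): no bracket -> illegal
(5,4): no bracket -> illegal
(5,5): flips 1 -> legal
B mobility = 9
-- W to move --
(0,0): flips 3 -> legal
(0,1): flips 1 -> legal
(0,2): no bracket -> illegal
(1,2): flips 1 -> legal
(1,3): no bracket -> illegal
(2,0): no bracket -> illegal
(3,1): flips 2 -> legal
(4,3): flips 3 -> legal
(5,0): no bracket -> illegal
(5,2): no bracket -> illegal
(5,3): no bracket -> illegal
W mobility = 5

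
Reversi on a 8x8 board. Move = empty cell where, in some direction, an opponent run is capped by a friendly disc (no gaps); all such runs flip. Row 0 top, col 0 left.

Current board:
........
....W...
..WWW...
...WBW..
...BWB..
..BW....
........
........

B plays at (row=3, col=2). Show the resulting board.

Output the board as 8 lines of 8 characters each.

Place B at (3,2); scan 8 dirs for brackets.
Dir NW: first cell '.' (not opp) -> no flip
Dir N: opp run (2,2), next='.' -> no flip
Dir NE: opp run (2,3) (1,4), next='.' -> no flip
Dir W: first cell '.' (not opp) -> no flip
Dir E: opp run (3,3) capped by B -> flip
Dir SW: first cell '.' (not opp) -> no flip
Dir S: first cell '.' (not opp) -> no flip
Dir SE: first cell 'B' (not opp) -> no flip
All flips: (3,3)

Answer: ........
....W...
..WWW...
..BBBW..
...BWB..
..BW....
........
........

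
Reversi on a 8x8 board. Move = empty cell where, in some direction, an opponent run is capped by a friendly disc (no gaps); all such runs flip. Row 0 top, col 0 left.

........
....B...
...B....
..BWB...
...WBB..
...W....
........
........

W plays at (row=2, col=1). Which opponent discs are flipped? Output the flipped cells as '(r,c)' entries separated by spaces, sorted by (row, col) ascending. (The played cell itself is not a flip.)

Dir NW: first cell '.' (not opp) -> no flip
Dir N: first cell '.' (not opp) -> no flip
Dir NE: first cell '.' (not opp) -> no flip
Dir W: first cell '.' (not opp) -> no flip
Dir E: first cell '.' (not opp) -> no flip
Dir SW: first cell '.' (not opp) -> no flip
Dir S: first cell '.' (not opp) -> no flip
Dir SE: opp run (3,2) capped by W -> flip

Answer: (3,2)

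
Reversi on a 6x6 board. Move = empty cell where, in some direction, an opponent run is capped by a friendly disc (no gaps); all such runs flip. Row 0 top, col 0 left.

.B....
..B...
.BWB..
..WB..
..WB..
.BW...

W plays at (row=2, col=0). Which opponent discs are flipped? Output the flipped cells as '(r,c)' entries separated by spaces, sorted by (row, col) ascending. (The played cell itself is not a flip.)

Dir NW: edge -> no flip
Dir N: first cell '.' (not opp) -> no flip
Dir NE: first cell '.' (not opp) -> no flip
Dir W: edge -> no flip
Dir E: opp run (2,1) capped by W -> flip
Dir SW: edge -> no flip
Dir S: first cell '.' (not opp) -> no flip
Dir SE: first cell '.' (not opp) -> no flip

Answer: (2,1)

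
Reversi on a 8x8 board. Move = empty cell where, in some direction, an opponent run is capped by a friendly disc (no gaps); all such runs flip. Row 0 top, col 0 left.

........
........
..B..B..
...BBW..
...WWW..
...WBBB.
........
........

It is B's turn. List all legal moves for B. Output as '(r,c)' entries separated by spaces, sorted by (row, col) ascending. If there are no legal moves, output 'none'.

Answer: (3,2) (3,6) (5,2) (6,3)

Derivation:
(2,4): no bracket -> illegal
(2,6): no bracket -> illegal
(3,2): flips 1 -> legal
(3,6): flips 2 -> legal
(4,2): no bracket -> illegal
(4,6): no bracket -> illegal
(5,2): flips 2 -> legal
(6,2): no bracket -> illegal
(6,3): flips 2 -> legal
(6,4): no bracket -> illegal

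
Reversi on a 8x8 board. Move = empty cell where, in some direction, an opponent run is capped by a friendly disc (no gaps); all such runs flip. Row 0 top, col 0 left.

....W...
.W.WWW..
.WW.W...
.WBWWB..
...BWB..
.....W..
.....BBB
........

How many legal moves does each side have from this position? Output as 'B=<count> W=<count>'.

Answer: B=8 W=11

Derivation:
-- B to move --
(0,0): flips 5 -> legal
(0,1): no bracket -> illegal
(0,2): flips 2 -> legal
(0,3): no bracket -> illegal
(0,5): no bracket -> illegal
(0,6): no bracket -> illegal
(1,0): flips 1 -> legal
(1,2): flips 1 -> legal
(1,6): no bracket -> illegal
(2,0): no bracket -> illegal
(2,3): flips 2 -> legal
(2,5): flips 1 -> legal
(2,6): no bracket -> illegal
(3,0): flips 1 -> legal
(4,0): no bracket -> illegal
(4,1): no bracket -> illegal
(4,2): no bracket -> illegal
(4,6): no bracket -> illegal
(5,3): flips 1 -> legal
(5,4): no bracket -> illegal
(5,6): no bracket -> illegal
(6,4): no bracket -> illegal
B mobility = 8
-- W to move --
(2,3): no bracket -> illegal
(2,5): flips 2 -> legal
(2,6): flips 1 -> legal
(3,6): flips 1 -> legal
(4,1): no bracket -> illegal
(4,2): flips 2 -> legal
(4,6): flips 2 -> legal
(5,2): flips 1 -> legal
(5,3): flips 1 -> legal
(5,4): flips 2 -> legal
(5,6): flips 1 -> legal
(5,7): no bracket -> illegal
(6,4): no bracket -> illegal
(7,4): no bracket -> illegal
(7,5): flips 1 -> legal
(7,6): no bracket -> illegal
(7,7): flips 1 -> legal
W mobility = 11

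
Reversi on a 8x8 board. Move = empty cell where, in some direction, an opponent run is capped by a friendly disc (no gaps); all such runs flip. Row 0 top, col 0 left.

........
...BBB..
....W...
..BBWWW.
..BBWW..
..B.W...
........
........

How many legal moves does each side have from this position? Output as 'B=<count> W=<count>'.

Answer: B=6 W=9

Derivation:
-- B to move --
(2,3): no bracket -> illegal
(2,5): flips 1 -> legal
(2,6): no bracket -> illegal
(2,7): no bracket -> illegal
(3,7): flips 3 -> legal
(4,6): flips 4 -> legal
(4,7): no bracket -> illegal
(5,3): no bracket -> illegal
(5,5): flips 1 -> legal
(5,6): no bracket -> illegal
(6,3): no bracket -> illegal
(6,4): flips 4 -> legal
(6,5): flips 1 -> legal
B mobility = 6
-- W to move --
(0,2): flips 1 -> legal
(0,3): no bracket -> illegal
(0,4): flips 1 -> legal
(0,5): no bracket -> illegal
(0,6): flips 1 -> legal
(1,2): no bracket -> illegal
(1,6): no bracket -> illegal
(2,1): flips 2 -> legal
(2,2): flips 1 -> legal
(2,3): no bracket -> illegal
(2,5): no bracket -> illegal
(2,6): no bracket -> illegal
(3,1): flips 2 -> legal
(4,1): flips 2 -> legal
(5,1): flips 2 -> legal
(5,3): no bracket -> illegal
(6,1): flips 2 -> legal
(6,2): no bracket -> illegal
(6,3): no bracket -> illegal
W mobility = 9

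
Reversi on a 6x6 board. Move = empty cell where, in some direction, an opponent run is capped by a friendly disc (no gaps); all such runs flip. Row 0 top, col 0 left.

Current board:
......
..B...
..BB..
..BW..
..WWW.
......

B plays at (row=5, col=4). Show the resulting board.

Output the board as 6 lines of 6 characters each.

Place B at (5,4); scan 8 dirs for brackets.
Dir NW: opp run (4,3) capped by B -> flip
Dir N: opp run (4,4), next='.' -> no flip
Dir NE: first cell '.' (not opp) -> no flip
Dir W: first cell '.' (not opp) -> no flip
Dir E: first cell '.' (not opp) -> no flip
Dir SW: edge -> no flip
Dir S: edge -> no flip
Dir SE: edge -> no flip
All flips: (4,3)

Answer: ......
..B...
..BB..
..BW..
..WBW.
....B.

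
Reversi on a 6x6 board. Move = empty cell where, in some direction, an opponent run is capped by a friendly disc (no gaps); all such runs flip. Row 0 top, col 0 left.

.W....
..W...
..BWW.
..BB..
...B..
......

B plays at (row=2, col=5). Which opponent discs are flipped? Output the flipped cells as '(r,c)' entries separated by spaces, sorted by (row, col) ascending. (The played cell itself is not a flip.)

Dir NW: first cell '.' (not opp) -> no flip
Dir N: first cell '.' (not opp) -> no flip
Dir NE: edge -> no flip
Dir W: opp run (2,4) (2,3) capped by B -> flip
Dir E: edge -> no flip
Dir SW: first cell '.' (not opp) -> no flip
Dir S: first cell '.' (not opp) -> no flip
Dir SE: edge -> no flip

Answer: (2,3) (2,4)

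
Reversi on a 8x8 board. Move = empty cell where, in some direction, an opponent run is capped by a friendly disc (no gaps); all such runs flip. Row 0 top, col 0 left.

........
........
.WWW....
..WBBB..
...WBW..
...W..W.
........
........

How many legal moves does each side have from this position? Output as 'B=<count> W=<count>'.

Answer: B=11 W=4

Derivation:
-- B to move --
(1,0): no bracket -> illegal
(1,1): flips 1 -> legal
(1,2): flips 1 -> legal
(1,3): flips 1 -> legal
(1,4): no bracket -> illegal
(2,0): no bracket -> illegal
(2,4): no bracket -> illegal
(3,0): no bracket -> illegal
(3,1): flips 1 -> legal
(3,6): no bracket -> illegal
(4,1): no bracket -> illegal
(4,2): flips 1 -> legal
(4,6): flips 1 -> legal
(4,7): no bracket -> illegal
(5,2): flips 1 -> legal
(5,4): no bracket -> illegal
(5,5): flips 1 -> legal
(5,7): no bracket -> illegal
(6,2): flips 1 -> legal
(6,3): flips 2 -> legal
(6,4): no bracket -> illegal
(6,5): no bracket -> illegal
(6,6): no bracket -> illegal
(6,7): flips 2 -> legal
B mobility = 11
-- W to move --
(2,4): no bracket -> illegal
(2,5): flips 2 -> legal
(2,6): flips 2 -> legal
(3,6): flips 3 -> legal
(4,2): no bracket -> illegal
(4,6): no bracket -> illegal
(5,4): no bracket -> illegal
(5,5): flips 2 -> legal
W mobility = 4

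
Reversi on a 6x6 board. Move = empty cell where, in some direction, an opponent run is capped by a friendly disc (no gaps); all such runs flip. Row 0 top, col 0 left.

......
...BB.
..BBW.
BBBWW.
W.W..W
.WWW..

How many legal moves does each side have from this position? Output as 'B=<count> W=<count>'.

Answer: B=5 W=7

Derivation:
-- B to move --
(1,5): no bracket -> illegal
(2,5): flips 1 -> legal
(3,5): flips 3 -> legal
(4,1): no bracket -> illegal
(4,3): flips 1 -> legal
(4,4): flips 3 -> legal
(5,0): flips 1 -> legal
(5,4): no bracket -> illegal
(5,5): no bracket -> illegal
B mobility = 5
-- W to move --
(0,2): flips 1 -> legal
(0,3): flips 2 -> legal
(0,4): flips 4 -> legal
(0,5): no bracket -> illegal
(1,1): flips 1 -> legal
(1,2): flips 3 -> legal
(1,5): no bracket -> illegal
(2,0): flips 2 -> legal
(2,1): flips 2 -> legal
(2,5): no bracket -> illegal
(4,1): no bracket -> illegal
(4,3): no bracket -> illegal
W mobility = 7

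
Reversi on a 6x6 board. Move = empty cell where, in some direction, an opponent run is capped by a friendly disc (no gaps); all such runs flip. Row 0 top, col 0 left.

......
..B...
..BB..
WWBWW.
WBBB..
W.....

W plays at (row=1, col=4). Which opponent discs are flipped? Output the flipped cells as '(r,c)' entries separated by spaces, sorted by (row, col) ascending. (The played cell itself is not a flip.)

Dir NW: first cell '.' (not opp) -> no flip
Dir N: first cell '.' (not opp) -> no flip
Dir NE: first cell '.' (not opp) -> no flip
Dir W: first cell '.' (not opp) -> no flip
Dir E: first cell '.' (not opp) -> no flip
Dir SW: opp run (2,3) (3,2) (4,1) capped by W -> flip
Dir S: first cell '.' (not opp) -> no flip
Dir SE: first cell '.' (not opp) -> no flip

Answer: (2,3) (3,2) (4,1)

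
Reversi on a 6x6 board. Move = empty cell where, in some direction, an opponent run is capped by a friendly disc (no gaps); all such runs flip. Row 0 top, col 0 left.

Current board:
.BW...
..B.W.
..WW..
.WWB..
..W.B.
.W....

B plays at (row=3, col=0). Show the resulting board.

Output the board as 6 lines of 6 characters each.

Place B at (3,0); scan 8 dirs for brackets.
Dir NW: edge -> no flip
Dir N: first cell '.' (not opp) -> no flip
Dir NE: first cell '.' (not opp) -> no flip
Dir W: edge -> no flip
Dir E: opp run (3,1) (3,2) capped by B -> flip
Dir SW: edge -> no flip
Dir S: first cell '.' (not opp) -> no flip
Dir SE: first cell '.' (not opp) -> no flip
All flips: (3,1) (3,2)

Answer: .BW...
..B.W.
..WW..
BBBB..
..W.B.
.W....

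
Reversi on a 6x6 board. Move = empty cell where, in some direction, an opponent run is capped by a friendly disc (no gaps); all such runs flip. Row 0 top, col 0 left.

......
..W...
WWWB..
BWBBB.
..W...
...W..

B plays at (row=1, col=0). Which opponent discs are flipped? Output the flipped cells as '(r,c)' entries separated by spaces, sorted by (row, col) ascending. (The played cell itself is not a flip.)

Dir NW: edge -> no flip
Dir N: first cell '.' (not opp) -> no flip
Dir NE: first cell '.' (not opp) -> no flip
Dir W: edge -> no flip
Dir E: first cell '.' (not opp) -> no flip
Dir SW: edge -> no flip
Dir S: opp run (2,0) capped by B -> flip
Dir SE: opp run (2,1) capped by B -> flip

Answer: (2,0) (2,1)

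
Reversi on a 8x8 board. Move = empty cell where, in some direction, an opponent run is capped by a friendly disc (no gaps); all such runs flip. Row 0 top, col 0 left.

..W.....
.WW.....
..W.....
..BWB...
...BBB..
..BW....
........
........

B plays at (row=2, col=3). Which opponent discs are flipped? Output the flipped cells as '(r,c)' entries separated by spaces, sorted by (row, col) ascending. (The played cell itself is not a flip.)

Dir NW: opp run (1,2), next='.' -> no flip
Dir N: first cell '.' (not opp) -> no flip
Dir NE: first cell '.' (not opp) -> no flip
Dir W: opp run (2,2), next='.' -> no flip
Dir E: first cell '.' (not opp) -> no flip
Dir SW: first cell 'B' (not opp) -> no flip
Dir S: opp run (3,3) capped by B -> flip
Dir SE: first cell 'B' (not opp) -> no flip

Answer: (3,3)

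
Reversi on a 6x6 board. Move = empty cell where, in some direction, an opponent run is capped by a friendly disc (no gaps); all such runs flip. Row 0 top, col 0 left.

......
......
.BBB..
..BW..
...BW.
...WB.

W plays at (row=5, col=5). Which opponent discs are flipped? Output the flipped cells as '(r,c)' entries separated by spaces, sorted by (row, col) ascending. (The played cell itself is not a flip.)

Dir NW: first cell 'W' (not opp) -> no flip
Dir N: first cell '.' (not opp) -> no flip
Dir NE: edge -> no flip
Dir W: opp run (5,4) capped by W -> flip
Dir E: edge -> no flip
Dir SW: edge -> no flip
Dir S: edge -> no flip
Dir SE: edge -> no flip

Answer: (5,4)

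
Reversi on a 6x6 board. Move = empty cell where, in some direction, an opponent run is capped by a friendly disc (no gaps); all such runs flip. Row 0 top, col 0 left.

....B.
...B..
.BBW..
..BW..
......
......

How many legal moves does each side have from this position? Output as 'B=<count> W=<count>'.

-- B to move --
(1,2): no bracket -> illegal
(1,4): flips 1 -> legal
(2,4): flips 1 -> legal
(3,4): flips 1 -> legal
(4,2): no bracket -> illegal
(4,3): flips 2 -> legal
(4,4): flips 1 -> legal
B mobility = 5
-- W to move --
(0,2): no bracket -> illegal
(0,3): flips 1 -> legal
(0,5): no bracket -> illegal
(1,0): no bracket -> illegal
(1,1): flips 1 -> legal
(1,2): no bracket -> illegal
(1,4): no bracket -> illegal
(1,5): no bracket -> illegal
(2,0): flips 2 -> legal
(2,4): no bracket -> illegal
(3,0): no bracket -> illegal
(3,1): flips 1 -> legal
(4,1): flips 1 -> legal
(4,2): no bracket -> illegal
(4,3): no bracket -> illegal
W mobility = 5

Answer: B=5 W=5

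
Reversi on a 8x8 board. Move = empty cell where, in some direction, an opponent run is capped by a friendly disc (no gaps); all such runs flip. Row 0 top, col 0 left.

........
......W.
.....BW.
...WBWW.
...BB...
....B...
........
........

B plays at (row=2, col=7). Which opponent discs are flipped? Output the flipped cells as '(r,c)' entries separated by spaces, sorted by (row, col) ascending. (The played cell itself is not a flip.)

Dir NW: opp run (1,6), next='.' -> no flip
Dir N: first cell '.' (not opp) -> no flip
Dir NE: edge -> no flip
Dir W: opp run (2,6) capped by B -> flip
Dir E: edge -> no flip
Dir SW: opp run (3,6), next='.' -> no flip
Dir S: first cell '.' (not opp) -> no flip
Dir SE: edge -> no flip

Answer: (2,6)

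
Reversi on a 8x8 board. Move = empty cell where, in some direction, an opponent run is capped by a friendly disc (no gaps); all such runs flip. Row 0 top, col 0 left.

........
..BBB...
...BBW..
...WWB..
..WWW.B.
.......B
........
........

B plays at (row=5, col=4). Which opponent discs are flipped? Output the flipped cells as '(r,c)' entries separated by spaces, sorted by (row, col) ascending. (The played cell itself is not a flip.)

Answer: (3,4) (4,4)

Derivation:
Dir NW: opp run (4,3), next='.' -> no flip
Dir N: opp run (4,4) (3,4) capped by B -> flip
Dir NE: first cell '.' (not opp) -> no flip
Dir W: first cell '.' (not opp) -> no flip
Dir E: first cell '.' (not opp) -> no flip
Dir SW: first cell '.' (not opp) -> no flip
Dir S: first cell '.' (not opp) -> no flip
Dir SE: first cell '.' (not opp) -> no flip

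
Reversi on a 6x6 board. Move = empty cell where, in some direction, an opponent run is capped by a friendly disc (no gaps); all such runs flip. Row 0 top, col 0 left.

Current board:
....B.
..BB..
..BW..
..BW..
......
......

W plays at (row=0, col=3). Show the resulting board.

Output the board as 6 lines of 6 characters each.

Place W at (0,3); scan 8 dirs for brackets.
Dir NW: edge -> no flip
Dir N: edge -> no flip
Dir NE: edge -> no flip
Dir W: first cell '.' (not opp) -> no flip
Dir E: opp run (0,4), next='.' -> no flip
Dir SW: opp run (1,2), next='.' -> no flip
Dir S: opp run (1,3) capped by W -> flip
Dir SE: first cell '.' (not opp) -> no flip
All flips: (1,3)

Answer: ...WB.
..BW..
..BW..
..BW..
......
......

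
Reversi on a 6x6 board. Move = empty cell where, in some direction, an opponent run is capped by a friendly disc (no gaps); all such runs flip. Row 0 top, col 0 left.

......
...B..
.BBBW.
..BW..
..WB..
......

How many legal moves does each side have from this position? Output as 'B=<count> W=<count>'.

Answer: B=6 W=8

Derivation:
-- B to move --
(1,4): no bracket -> illegal
(1,5): no bracket -> illegal
(2,5): flips 1 -> legal
(3,1): no bracket -> illegal
(3,4): flips 1 -> legal
(3,5): flips 1 -> legal
(4,1): flips 1 -> legal
(4,4): flips 1 -> legal
(5,1): no bracket -> illegal
(5,2): flips 1 -> legal
(5,3): no bracket -> illegal
B mobility = 6
-- W to move --
(0,2): flips 1 -> legal
(0,3): flips 2 -> legal
(0,4): no bracket -> illegal
(1,0): no bracket -> illegal
(1,1): flips 1 -> legal
(1,2): flips 2 -> legal
(1,4): no bracket -> illegal
(2,0): flips 3 -> legal
(3,0): no bracket -> illegal
(3,1): flips 1 -> legal
(3,4): no bracket -> illegal
(4,1): no bracket -> illegal
(4,4): flips 1 -> legal
(5,2): no bracket -> illegal
(5,3): flips 1 -> legal
(5,4): no bracket -> illegal
W mobility = 8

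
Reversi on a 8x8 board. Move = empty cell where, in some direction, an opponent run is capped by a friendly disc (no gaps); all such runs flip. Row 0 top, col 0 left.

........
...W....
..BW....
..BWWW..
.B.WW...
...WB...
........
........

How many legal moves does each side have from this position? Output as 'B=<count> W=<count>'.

-- B to move --
(0,2): no bracket -> illegal
(0,3): no bracket -> illegal
(0,4): flips 1 -> legal
(1,2): no bracket -> illegal
(1,4): flips 1 -> legal
(2,4): flips 3 -> legal
(2,5): no bracket -> illegal
(2,6): no bracket -> illegal
(3,6): flips 3 -> legal
(4,2): no bracket -> illegal
(4,5): no bracket -> illegal
(4,6): no bracket -> illegal
(5,2): flips 1 -> legal
(5,5): flips 2 -> legal
(6,2): no bracket -> illegal
(6,3): no bracket -> illegal
(6,4): no bracket -> illegal
B mobility = 6
-- W to move --
(1,1): flips 1 -> legal
(1,2): no bracket -> illegal
(2,1): flips 2 -> legal
(3,0): no bracket -> illegal
(3,1): flips 2 -> legal
(4,0): no bracket -> illegal
(4,2): no bracket -> illegal
(4,5): no bracket -> illegal
(5,0): flips 2 -> legal
(5,1): no bracket -> illegal
(5,2): no bracket -> illegal
(5,5): flips 1 -> legal
(6,3): no bracket -> illegal
(6,4): flips 1 -> legal
(6,5): flips 1 -> legal
W mobility = 7

Answer: B=6 W=7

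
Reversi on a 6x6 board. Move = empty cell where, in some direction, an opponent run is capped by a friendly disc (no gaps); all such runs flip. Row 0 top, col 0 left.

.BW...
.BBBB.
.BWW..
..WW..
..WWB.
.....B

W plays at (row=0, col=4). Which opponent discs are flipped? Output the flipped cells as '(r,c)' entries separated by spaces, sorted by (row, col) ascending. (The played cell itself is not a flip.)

Answer: (1,3)

Derivation:
Dir NW: edge -> no flip
Dir N: edge -> no flip
Dir NE: edge -> no flip
Dir W: first cell '.' (not opp) -> no flip
Dir E: first cell '.' (not opp) -> no flip
Dir SW: opp run (1,3) capped by W -> flip
Dir S: opp run (1,4), next='.' -> no flip
Dir SE: first cell '.' (not opp) -> no flip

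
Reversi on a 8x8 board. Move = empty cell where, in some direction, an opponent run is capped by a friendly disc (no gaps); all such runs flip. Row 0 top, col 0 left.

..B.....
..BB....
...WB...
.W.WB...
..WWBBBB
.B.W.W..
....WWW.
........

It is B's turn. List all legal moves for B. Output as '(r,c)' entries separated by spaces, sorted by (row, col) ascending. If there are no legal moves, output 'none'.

(1,4): no bracket -> illegal
(2,0): no bracket -> illegal
(2,1): no bracket -> illegal
(2,2): flips 2 -> legal
(3,0): no bracket -> illegal
(3,2): flips 1 -> legal
(4,0): no bracket -> illegal
(4,1): flips 2 -> legal
(5,2): flips 1 -> legal
(5,4): no bracket -> illegal
(5,6): no bracket -> illegal
(5,7): no bracket -> illegal
(6,2): flips 1 -> legal
(6,3): flips 4 -> legal
(6,7): no bracket -> illegal
(7,3): flips 2 -> legal
(7,4): no bracket -> illegal
(7,5): flips 2 -> legal
(7,6): no bracket -> illegal
(7,7): flips 2 -> legal

Answer: (2,2) (3,2) (4,1) (5,2) (6,2) (6,3) (7,3) (7,5) (7,7)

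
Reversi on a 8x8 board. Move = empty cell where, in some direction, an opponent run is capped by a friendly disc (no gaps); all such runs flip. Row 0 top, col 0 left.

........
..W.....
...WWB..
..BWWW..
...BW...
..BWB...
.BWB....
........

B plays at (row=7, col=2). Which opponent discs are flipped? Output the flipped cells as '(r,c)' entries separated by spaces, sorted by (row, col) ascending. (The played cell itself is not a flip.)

Answer: (6,2)

Derivation:
Dir NW: first cell 'B' (not opp) -> no flip
Dir N: opp run (6,2) capped by B -> flip
Dir NE: first cell 'B' (not opp) -> no flip
Dir W: first cell '.' (not opp) -> no flip
Dir E: first cell '.' (not opp) -> no flip
Dir SW: edge -> no flip
Dir S: edge -> no flip
Dir SE: edge -> no flip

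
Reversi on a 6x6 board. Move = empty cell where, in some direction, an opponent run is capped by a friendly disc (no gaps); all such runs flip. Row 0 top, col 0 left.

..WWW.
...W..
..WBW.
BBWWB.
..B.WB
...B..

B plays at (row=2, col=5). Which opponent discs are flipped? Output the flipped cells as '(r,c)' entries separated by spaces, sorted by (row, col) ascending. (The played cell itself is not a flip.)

Dir NW: first cell '.' (not opp) -> no flip
Dir N: first cell '.' (not opp) -> no flip
Dir NE: edge -> no flip
Dir W: opp run (2,4) capped by B -> flip
Dir E: edge -> no flip
Dir SW: first cell 'B' (not opp) -> no flip
Dir S: first cell '.' (not opp) -> no flip
Dir SE: edge -> no flip

Answer: (2,4)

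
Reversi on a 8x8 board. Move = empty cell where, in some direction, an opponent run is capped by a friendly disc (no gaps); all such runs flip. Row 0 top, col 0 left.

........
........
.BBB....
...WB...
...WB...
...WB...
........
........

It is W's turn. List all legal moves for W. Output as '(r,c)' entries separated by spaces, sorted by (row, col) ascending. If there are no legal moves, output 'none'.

Answer: (1,1) (1,3) (2,5) (3,5) (4,5) (5,5) (6,5)

Derivation:
(1,0): no bracket -> illegal
(1,1): flips 1 -> legal
(1,2): no bracket -> illegal
(1,3): flips 1 -> legal
(1,4): no bracket -> illegal
(2,0): no bracket -> illegal
(2,4): no bracket -> illegal
(2,5): flips 1 -> legal
(3,0): no bracket -> illegal
(3,1): no bracket -> illegal
(3,2): no bracket -> illegal
(3,5): flips 2 -> legal
(4,5): flips 1 -> legal
(5,5): flips 2 -> legal
(6,3): no bracket -> illegal
(6,4): no bracket -> illegal
(6,5): flips 1 -> legal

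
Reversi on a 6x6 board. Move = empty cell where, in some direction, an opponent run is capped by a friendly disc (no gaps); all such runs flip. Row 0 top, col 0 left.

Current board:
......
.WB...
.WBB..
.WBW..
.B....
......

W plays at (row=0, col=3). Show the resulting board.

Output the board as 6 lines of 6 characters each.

Place W at (0,3); scan 8 dirs for brackets.
Dir NW: edge -> no flip
Dir N: edge -> no flip
Dir NE: edge -> no flip
Dir W: first cell '.' (not opp) -> no flip
Dir E: first cell '.' (not opp) -> no flip
Dir SW: opp run (1,2) capped by W -> flip
Dir S: first cell '.' (not opp) -> no flip
Dir SE: first cell '.' (not opp) -> no flip
All flips: (1,2)

Answer: ...W..
.WW...
.WBB..
.WBW..
.B....
......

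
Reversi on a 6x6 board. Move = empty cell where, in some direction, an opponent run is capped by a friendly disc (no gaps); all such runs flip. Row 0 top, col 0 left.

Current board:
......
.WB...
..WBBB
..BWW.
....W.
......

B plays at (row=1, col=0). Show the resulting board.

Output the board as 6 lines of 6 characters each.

Answer: ......
BBB...
..WBBB
..BWW.
....W.
......

Derivation:
Place B at (1,0); scan 8 dirs for brackets.
Dir NW: edge -> no flip
Dir N: first cell '.' (not opp) -> no flip
Dir NE: first cell '.' (not opp) -> no flip
Dir W: edge -> no flip
Dir E: opp run (1,1) capped by B -> flip
Dir SW: edge -> no flip
Dir S: first cell '.' (not opp) -> no flip
Dir SE: first cell '.' (not opp) -> no flip
All flips: (1,1)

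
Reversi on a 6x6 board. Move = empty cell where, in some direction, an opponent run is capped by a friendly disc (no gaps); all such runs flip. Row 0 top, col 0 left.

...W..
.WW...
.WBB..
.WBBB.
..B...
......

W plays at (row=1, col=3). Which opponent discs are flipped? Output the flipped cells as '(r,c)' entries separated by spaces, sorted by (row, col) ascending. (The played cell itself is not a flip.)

Dir NW: first cell '.' (not opp) -> no flip
Dir N: first cell 'W' (not opp) -> no flip
Dir NE: first cell '.' (not opp) -> no flip
Dir W: first cell 'W' (not opp) -> no flip
Dir E: first cell '.' (not opp) -> no flip
Dir SW: opp run (2,2) capped by W -> flip
Dir S: opp run (2,3) (3,3), next='.' -> no flip
Dir SE: first cell '.' (not opp) -> no flip

Answer: (2,2)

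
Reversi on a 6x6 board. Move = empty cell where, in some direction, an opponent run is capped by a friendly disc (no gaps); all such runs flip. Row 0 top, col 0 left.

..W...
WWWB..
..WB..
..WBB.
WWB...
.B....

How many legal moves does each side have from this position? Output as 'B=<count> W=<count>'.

-- B to move --
(0,0): flips 2 -> legal
(0,1): flips 1 -> legal
(0,3): no bracket -> illegal
(2,0): no bracket -> illegal
(2,1): flips 1 -> legal
(3,0): no bracket -> illegal
(3,1): flips 3 -> legal
(4,3): no bracket -> illegal
(5,0): flips 2 -> legal
(5,2): no bracket -> illegal
B mobility = 5
-- W to move --
(0,3): no bracket -> illegal
(0,4): flips 1 -> legal
(1,4): flips 2 -> legal
(2,4): flips 2 -> legal
(2,5): no bracket -> illegal
(3,1): no bracket -> illegal
(3,5): flips 2 -> legal
(4,3): flips 1 -> legal
(4,4): flips 1 -> legal
(4,5): flips 2 -> legal
(5,0): no bracket -> illegal
(5,2): flips 1 -> legal
(5,3): no bracket -> illegal
W mobility = 8

Answer: B=5 W=8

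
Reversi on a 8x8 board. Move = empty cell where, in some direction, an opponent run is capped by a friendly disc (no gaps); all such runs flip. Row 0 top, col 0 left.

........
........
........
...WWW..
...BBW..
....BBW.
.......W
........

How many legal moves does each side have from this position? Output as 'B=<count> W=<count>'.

-- B to move --
(2,2): flips 1 -> legal
(2,3): flips 1 -> legal
(2,4): flips 1 -> legal
(2,5): flips 3 -> legal
(2,6): flips 1 -> legal
(3,2): no bracket -> illegal
(3,6): flips 1 -> legal
(4,2): no bracket -> illegal
(4,6): flips 1 -> legal
(4,7): no bracket -> illegal
(5,7): flips 1 -> legal
(6,5): no bracket -> illegal
(6,6): no bracket -> illegal
(7,6): no bracket -> illegal
(7,7): no bracket -> illegal
B mobility = 8
-- W to move --
(3,2): no bracket -> illegal
(4,2): flips 2 -> legal
(4,6): no bracket -> illegal
(5,2): flips 1 -> legal
(5,3): flips 4 -> legal
(6,3): flips 1 -> legal
(6,4): flips 2 -> legal
(6,5): flips 1 -> legal
(6,6): flips 2 -> legal
W mobility = 7

Answer: B=8 W=7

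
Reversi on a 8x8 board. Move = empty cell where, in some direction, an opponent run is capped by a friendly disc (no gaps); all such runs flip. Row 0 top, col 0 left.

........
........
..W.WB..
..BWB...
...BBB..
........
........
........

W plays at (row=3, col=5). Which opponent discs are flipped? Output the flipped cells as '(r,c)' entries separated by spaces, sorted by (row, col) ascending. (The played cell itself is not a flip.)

Answer: (3,4)

Derivation:
Dir NW: first cell 'W' (not opp) -> no flip
Dir N: opp run (2,5), next='.' -> no flip
Dir NE: first cell '.' (not opp) -> no flip
Dir W: opp run (3,4) capped by W -> flip
Dir E: first cell '.' (not opp) -> no flip
Dir SW: opp run (4,4), next='.' -> no flip
Dir S: opp run (4,5), next='.' -> no flip
Dir SE: first cell '.' (not opp) -> no flip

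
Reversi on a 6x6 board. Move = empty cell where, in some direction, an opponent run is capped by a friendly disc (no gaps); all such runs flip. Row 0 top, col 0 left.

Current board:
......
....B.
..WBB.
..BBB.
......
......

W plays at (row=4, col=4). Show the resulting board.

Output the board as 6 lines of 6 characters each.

Place W at (4,4); scan 8 dirs for brackets.
Dir NW: opp run (3,3) capped by W -> flip
Dir N: opp run (3,4) (2,4) (1,4), next='.' -> no flip
Dir NE: first cell '.' (not opp) -> no flip
Dir W: first cell '.' (not opp) -> no flip
Dir E: first cell '.' (not opp) -> no flip
Dir SW: first cell '.' (not opp) -> no flip
Dir S: first cell '.' (not opp) -> no flip
Dir SE: first cell '.' (not opp) -> no flip
All flips: (3,3)

Answer: ......
....B.
..WBB.
..BWB.
....W.
......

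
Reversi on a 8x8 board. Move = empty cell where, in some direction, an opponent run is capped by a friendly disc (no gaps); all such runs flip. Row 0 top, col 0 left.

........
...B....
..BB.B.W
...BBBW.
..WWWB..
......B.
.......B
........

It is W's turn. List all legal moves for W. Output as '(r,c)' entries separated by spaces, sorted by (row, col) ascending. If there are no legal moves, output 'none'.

Answer: (0,3) (1,1) (1,4) (1,6) (2,4) (2,6) (3,2) (4,6) (5,4)

Derivation:
(0,2): no bracket -> illegal
(0,3): flips 3 -> legal
(0,4): no bracket -> illegal
(1,1): flips 2 -> legal
(1,2): no bracket -> illegal
(1,4): flips 1 -> legal
(1,5): no bracket -> illegal
(1,6): flips 2 -> legal
(2,1): no bracket -> illegal
(2,4): flips 2 -> legal
(2,6): flips 1 -> legal
(3,1): no bracket -> illegal
(3,2): flips 3 -> legal
(4,6): flips 1 -> legal
(4,7): no bracket -> illegal
(5,4): flips 1 -> legal
(5,5): no bracket -> illegal
(5,7): no bracket -> illegal
(6,5): no bracket -> illegal
(6,6): no bracket -> illegal
(7,6): no bracket -> illegal
(7,7): no bracket -> illegal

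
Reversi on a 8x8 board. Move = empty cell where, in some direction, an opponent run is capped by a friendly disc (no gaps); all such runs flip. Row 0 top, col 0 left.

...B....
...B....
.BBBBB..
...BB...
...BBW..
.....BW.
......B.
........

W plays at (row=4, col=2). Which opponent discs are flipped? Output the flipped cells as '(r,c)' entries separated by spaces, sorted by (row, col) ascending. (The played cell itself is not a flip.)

Dir NW: first cell '.' (not opp) -> no flip
Dir N: first cell '.' (not opp) -> no flip
Dir NE: opp run (3,3) (2,4), next='.' -> no flip
Dir W: first cell '.' (not opp) -> no flip
Dir E: opp run (4,3) (4,4) capped by W -> flip
Dir SW: first cell '.' (not opp) -> no flip
Dir S: first cell '.' (not opp) -> no flip
Dir SE: first cell '.' (not opp) -> no flip

Answer: (4,3) (4,4)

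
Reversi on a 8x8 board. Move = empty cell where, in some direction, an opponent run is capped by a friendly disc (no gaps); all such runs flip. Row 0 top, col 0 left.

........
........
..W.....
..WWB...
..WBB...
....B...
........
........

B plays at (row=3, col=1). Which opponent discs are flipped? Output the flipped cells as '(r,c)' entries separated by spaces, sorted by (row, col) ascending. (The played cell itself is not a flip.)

Answer: (3,2) (3,3)

Derivation:
Dir NW: first cell '.' (not opp) -> no flip
Dir N: first cell '.' (not opp) -> no flip
Dir NE: opp run (2,2), next='.' -> no flip
Dir W: first cell '.' (not opp) -> no flip
Dir E: opp run (3,2) (3,3) capped by B -> flip
Dir SW: first cell '.' (not opp) -> no flip
Dir S: first cell '.' (not opp) -> no flip
Dir SE: opp run (4,2), next='.' -> no flip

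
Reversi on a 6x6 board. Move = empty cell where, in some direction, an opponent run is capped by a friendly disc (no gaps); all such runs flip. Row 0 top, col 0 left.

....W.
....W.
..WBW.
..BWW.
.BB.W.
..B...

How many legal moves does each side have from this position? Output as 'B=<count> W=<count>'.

Answer: B=8 W=5

Derivation:
-- B to move --
(0,3): no bracket -> illegal
(0,5): flips 1 -> legal
(1,1): no bracket -> illegal
(1,2): flips 1 -> legal
(1,3): no bracket -> illegal
(1,5): flips 2 -> legal
(2,1): flips 1 -> legal
(2,5): flips 1 -> legal
(3,1): no bracket -> illegal
(3,5): flips 2 -> legal
(4,3): flips 1 -> legal
(4,5): flips 1 -> legal
(5,3): no bracket -> illegal
(5,4): no bracket -> illegal
(5,5): no bracket -> illegal
B mobility = 8
-- W to move --
(1,2): flips 1 -> legal
(1,3): flips 1 -> legal
(2,1): no bracket -> illegal
(3,0): no bracket -> illegal
(3,1): flips 1 -> legal
(4,0): no bracket -> illegal
(4,3): no bracket -> illegal
(5,0): flips 3 -> legal
(5,1): flips 1 -> legal
(5,3): no bracket -> illegal
W mobility = 5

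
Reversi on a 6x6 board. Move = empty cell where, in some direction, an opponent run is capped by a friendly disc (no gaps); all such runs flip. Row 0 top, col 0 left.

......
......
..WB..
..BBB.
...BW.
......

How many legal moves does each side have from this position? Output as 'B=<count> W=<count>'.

Answer: B=6 W=2

Derivation:
-- B to move --
(1,1): flips 1 -> legal
(1,2): flips 1 -> legal
(1,3): no bracket -> illegal
(2,1): flips 1 -> legal
(3,1): no bracket -> illegal
(3,5): no bracket -> illegal
(4,5): flips 1 -> legal
(5,3): no bracket -> illegal
(5,4): flips 1 -> legal
(5,5): flips 1 -> legal
B mobility = 6
-- W to move --
(1,2): no bracket -> illegal
(1,3): no bracket -> illegal
(1,4): no bracket -> illegal
(2,1): no bracket -> illegal
(2,4): flips 2 -> legal
(2,5): no bracket -> illegal
(3,1): no bracket -> illegal
(3,5): no bracket -> illegal
(4,1): no bracket -> illegal
(4,2): flips 2 -> legal
(4,5): no bracket -> illegal
(5,2): no bracket -> illegal
(5,3): no bracket -> illegal
(5,4): no bracket -> illegal
W mobility = 2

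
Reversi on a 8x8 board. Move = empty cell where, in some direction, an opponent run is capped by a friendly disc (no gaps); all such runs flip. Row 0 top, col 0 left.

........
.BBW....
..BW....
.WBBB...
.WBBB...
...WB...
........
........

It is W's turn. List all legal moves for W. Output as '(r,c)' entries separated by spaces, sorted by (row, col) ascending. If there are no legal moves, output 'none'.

(0,0): no bracket -> illegal
(0,1): flips 1 -> legal
(0,2): no bracket -> illegal
(0,3): no bracket -> illegal
(1,0): flips 2 -> legal
(2,0): no bracket -> illegal
(2,1): flips 1 -> legal
(2,4): no bracket -> illegal
(2,5): no bracket -> illegal
(3,5): flips 4 -> legal
(4,5): flips 4 -> legal
(5,1): no bracket -> illegal
(5,2): no bracket -> illegal
(5,5): flips 1 -> legal
(6,3): no bracket -> illegal
(6,4): no bracket -> illegal
(6,5): no bracket -> illegal

Answer: (0,1) (1,0) (2,1) (3,5) (4,5) (5,5)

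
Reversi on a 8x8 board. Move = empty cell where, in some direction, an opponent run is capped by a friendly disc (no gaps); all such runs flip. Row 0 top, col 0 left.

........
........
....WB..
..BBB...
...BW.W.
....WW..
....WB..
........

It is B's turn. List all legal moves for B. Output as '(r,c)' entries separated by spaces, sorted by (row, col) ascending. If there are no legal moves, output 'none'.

(1,3): no bracket -> illegal
(1,4): flips 1 -> legal
(1,5): flips 1 -> legal
(2,3): flips 1 -> legal
(3,5): no bracket -> illegal
(3,6): no bracket -> illegal
(3,7): no bracket -> illegal
(4,5): flips 2 -> legal
(4,7): no bracket -> illegal
(5,3): no bracket -> illegal
(5,6): no bracket -> illegal
(5,7): no bracket -> illegal
(6,3): flips 1 -> legal
(6,6): flips 2 -> legal
(7,3): no bracket -> illegal
(7,4): flips 3 -> legal
(7,5): no bracket -> illegal

Answer: (1,4) (1,5) (2,3) (4,5) (6,3) (6,6) (7,4)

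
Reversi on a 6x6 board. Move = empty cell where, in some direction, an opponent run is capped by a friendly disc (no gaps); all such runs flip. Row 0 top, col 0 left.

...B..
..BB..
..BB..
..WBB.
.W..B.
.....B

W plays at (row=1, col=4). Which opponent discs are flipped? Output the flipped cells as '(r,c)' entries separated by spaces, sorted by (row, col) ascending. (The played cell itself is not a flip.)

Dir NW: opp run (0,3), next=edge -> no flip
Dir N: first cell '.' (not opp) -> no flip
Dir NE: first cell '.' (not opp) -> no flip
Dir W: opp run (1,3) (1,2), next='.' -> no flip
Dir E: first cell '.' (not opp) -> no flip
Dir SW: opp run (2,3) capped by W -> flip
Dir S: first cell '.' (not opp) -> no flip
Dir SE: first cell '.' (not opp) -> no flip

Answer: (2,3)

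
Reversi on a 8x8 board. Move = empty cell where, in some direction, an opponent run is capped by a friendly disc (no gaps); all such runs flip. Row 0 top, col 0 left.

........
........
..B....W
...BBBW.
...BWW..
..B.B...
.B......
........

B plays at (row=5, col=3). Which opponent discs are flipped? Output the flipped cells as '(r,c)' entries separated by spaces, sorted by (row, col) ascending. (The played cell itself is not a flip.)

Dir NW: first cell '.' (not opp) -> no flip
Dir N: first cell 'B' (not opp) -> no flip
Dir NE: opp run (4,4) capped by B -> flip
Dir W: first cell 'B' (not opp) -> no flip
Dir E: first cell 'B' (not opp) -> no flip
Dir SW: first cell '.' (not opp) -> no flip
Dir S: first cell '.' (not opp) -> no flip
Dir SE: first cell '.' (not opp) -> no flip

Answer: (4,4)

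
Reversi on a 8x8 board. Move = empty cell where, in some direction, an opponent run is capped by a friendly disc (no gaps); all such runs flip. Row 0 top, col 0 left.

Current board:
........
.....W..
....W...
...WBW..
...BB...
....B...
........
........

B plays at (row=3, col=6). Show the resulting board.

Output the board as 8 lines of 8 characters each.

Answer: ........
.....W..
....W...
...WBBB.
...BB...
....B...
........
........

Derivation:
Place B at (3,6); scan 8 dirs for brackets.
Dir NW: first cell '.' (not opp) -> no flip
Dir N: first cell '.' (not opp) -> no flip
Dir NE: first cell '.' (not opp) -> no flip
Dir W: opp run (3,5) capped by B -> flip
Dir E: first cell '.' (not opp) -> no flip
Dir SW: first cell '.' (not opp) -> no flip
Dir S: first cell '.' (not opp) -> no flip
Dir SE: first cell '.' (not opp) -> no flip
All flips: (3,5)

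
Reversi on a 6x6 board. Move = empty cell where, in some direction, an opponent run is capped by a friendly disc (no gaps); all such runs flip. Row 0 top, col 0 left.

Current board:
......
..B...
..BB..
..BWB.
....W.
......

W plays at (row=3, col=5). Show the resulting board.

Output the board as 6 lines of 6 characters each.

Place W at (3,5); scan 8 dirs for brackets.
Dir NW: first cell '.' (not opp) -> no flip
Dir N: first cell '.' (not opp) -> no flip
Dir NE: edge -> no flip
Dir W: opp run (3,4) capped by W -> flip
Dir E: edge -> no flip
Dir SW: first cell 'W' (not opp) -> no flip
Dir S: first cell '.' (not opp) -> no flip
Dir SE: edge -> no flip
All flips: (3,4)

Answer: ......
..B...
..BB..
..BWWW
....W.
......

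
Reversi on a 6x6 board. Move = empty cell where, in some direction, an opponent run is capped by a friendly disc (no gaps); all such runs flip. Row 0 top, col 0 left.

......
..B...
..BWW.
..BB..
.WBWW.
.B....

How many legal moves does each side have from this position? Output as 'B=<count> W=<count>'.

-- B to move --
(1,3): flips 1 -> legal
(1,4): flips 1 -> legal
(1,5): flips 1 -> legal
(2,5): flips 2 -> legal
(3,0): no bracket -> illegal
(3,1): flips 1 -> legal
(3,4): flips 1 -> legal
(3,5): no bracket -> illegal
(4,0): flips 1 -> legal
(4,5): flips 2 -> legal
(5,0): flips 1 -> legal
(5,2): no bracket -> illegal
(5,3): flips 1 -> legal
(5,4): flips 1 -> legal
(5,5): flips 1 -> legal
B mobility = 12
-- W to move --
(0,1): flips 1 -> legal
(0,2): no bracket -> illegal
(0,3): no bracket -> illegal
(1,1): flips 2 -> legal
(1,3): no bracket -> illegal
(2,1): flips 2 -> legal
(3,1): no bracket -> illegal
(3,4): no bracket -> illegal
(4,0): no bracket -> illegal
(5,0): no bracket -> illegal
(5,2): no bracket -> illegal
(5,3): no bracket -> illegal
W mobility = 3

Answer: B=12 W=3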